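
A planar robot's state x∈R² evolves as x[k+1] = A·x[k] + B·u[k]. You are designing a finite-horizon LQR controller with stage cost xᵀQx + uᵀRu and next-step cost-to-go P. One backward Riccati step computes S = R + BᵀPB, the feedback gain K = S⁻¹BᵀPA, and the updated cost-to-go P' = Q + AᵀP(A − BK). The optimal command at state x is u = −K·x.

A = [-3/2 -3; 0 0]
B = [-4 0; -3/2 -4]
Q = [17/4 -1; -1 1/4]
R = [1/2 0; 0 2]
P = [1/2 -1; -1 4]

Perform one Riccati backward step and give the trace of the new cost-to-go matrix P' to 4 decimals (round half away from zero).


4.9891

BᵀP = [-0.5000 -2.0000; 4.0000 -16.0000]
S = R + BᵀPB = [1/2 0; 0 2] + [5.0000 8.0000; 8.0000 64.0000] = [5.5000 8.0000; 8.0000 66.0000]
BᵀPA = [0.7500 1.5000; -6.0000 -12.0000]
K = S⁻¹·BᵀPA = [0.3261 0.6522; -0.1304 -0.2609]
A−BK = [-0.1957 -0.3913; -0.0326 -0.0652]
AᵀP(A−BK) = [0.0978 0.1957; 0.1957 0.3913]
P' = Q + AᵀP(A−BK) = [4.3478 -0.8043; -0.8043 0.6413]
tr(P') = 4.9891


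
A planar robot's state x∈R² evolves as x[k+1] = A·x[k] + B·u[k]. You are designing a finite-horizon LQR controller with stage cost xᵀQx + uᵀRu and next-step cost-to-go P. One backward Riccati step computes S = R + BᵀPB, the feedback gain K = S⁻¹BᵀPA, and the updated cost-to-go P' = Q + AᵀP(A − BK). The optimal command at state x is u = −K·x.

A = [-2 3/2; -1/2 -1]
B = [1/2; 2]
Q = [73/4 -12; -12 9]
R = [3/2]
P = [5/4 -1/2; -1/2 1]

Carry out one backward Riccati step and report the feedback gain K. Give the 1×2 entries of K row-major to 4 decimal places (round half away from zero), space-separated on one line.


BᵀP = [-0.3750 1.7500]
S = R + BᵀPB = [3/2] + [3.3125] = [4.8125]
BᵀPA = [-0.1250 -2.3125]
K = S⁻¹·BᵀPA = [-0.0260 -0.4805]
A−BK = [-1.9870 1.7403; -0.4481 -0.0390]
AᵀP(A−BK) = [4.2468 -3.9351; -3.9351 4.2013]
P' = Q + AᵀP(A−BK) = [22.4968 -15.9351; -15.9351 13.2013]
tr(P') = 35.6981

-0.0260 -0.4805


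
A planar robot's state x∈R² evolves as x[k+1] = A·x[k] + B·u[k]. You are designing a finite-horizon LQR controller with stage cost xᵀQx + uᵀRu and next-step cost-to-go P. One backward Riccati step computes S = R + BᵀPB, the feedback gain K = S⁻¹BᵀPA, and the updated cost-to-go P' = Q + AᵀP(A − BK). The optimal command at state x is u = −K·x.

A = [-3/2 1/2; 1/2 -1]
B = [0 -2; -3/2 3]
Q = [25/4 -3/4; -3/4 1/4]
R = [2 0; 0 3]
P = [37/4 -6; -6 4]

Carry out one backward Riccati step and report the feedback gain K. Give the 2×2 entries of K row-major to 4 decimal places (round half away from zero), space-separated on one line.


BᵀP = [9.0000 -6.0000; -36.5000 24.0000]
S = R + BᵀPB = [2 0; 0 3] + [9.0000 -36.0000; -36.0000 145.0000] = [11.0000 -36.0000; -36.0000 148.0000]
BᵀPA = [-16.5000 10.5000; 66.7500 -42.2500]
K = S⁻¹·BᵀPA = [-0.1175 0.0994; 0.4224 -0.2613]
A−BK = [-0.6551 -0.0226; -0.9435 -0.0670]
AᵀP(A−BK) = [0.6764 -0.3560; -0.3560 0.2291]
P' = Q + AᵀP(A−BK) = [6.9264 -1.1060; -1.1060 0.4791]
tr(P') = 7.4055

-0.1175 0.0994 0.4224 -0.2613


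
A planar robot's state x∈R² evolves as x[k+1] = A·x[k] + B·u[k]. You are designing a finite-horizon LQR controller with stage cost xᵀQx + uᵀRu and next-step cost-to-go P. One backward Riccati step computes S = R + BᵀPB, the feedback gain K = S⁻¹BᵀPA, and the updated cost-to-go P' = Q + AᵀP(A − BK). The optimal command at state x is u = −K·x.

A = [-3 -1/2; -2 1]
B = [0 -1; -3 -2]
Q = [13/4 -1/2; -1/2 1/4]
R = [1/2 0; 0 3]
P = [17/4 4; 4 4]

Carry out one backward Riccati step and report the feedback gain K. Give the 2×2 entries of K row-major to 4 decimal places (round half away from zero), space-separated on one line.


BᵀP = [-12.0000 -12.0000; -12.2500 -12.0000]
S = R + BᵀPB = [1/2 0; 0 3] + [36.0000 36.0000; 36.0000 36.2500] = [36.5000 36.0000; 36.0000 39.2500]
BᵀPA = [60.0000 -6.0000; 60.7500 -5.8750]
K = S⁻¹·BᵀPA = [1.2296 -0.1757; 0.4199 0.0114]
A−BK = [-2.5801 -0.4886; 2.5288 0.4959]
AᵀP(A−BK) = [2.9597 0.2200; 0.2200 0.0757]
P' = Q + AᵀP(A−BK) = [6.2097 -0.2800; -0.2800 0.3257]
tr(P') = 6.5355

1.2296 -0.1757 0.4199 0.0114


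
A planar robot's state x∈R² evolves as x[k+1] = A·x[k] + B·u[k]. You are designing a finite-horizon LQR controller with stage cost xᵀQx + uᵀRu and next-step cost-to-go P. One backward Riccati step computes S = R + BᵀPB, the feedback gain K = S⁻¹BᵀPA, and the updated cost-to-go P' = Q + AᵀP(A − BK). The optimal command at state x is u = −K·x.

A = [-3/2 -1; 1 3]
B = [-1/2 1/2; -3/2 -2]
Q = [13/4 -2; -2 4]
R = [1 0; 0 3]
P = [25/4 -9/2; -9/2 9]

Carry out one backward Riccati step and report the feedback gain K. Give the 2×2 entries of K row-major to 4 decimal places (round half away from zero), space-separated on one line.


BᵀP = [3.6250 -11.2500; 12.1250 -20.2500]
S = R + BᵀPB = [1 0; 0 3] + [15.0625 24.3125; 24.3125 46.5625] = [16.0625 24.3125; 24.3125 49.5625]
BᵀPA = [-16.6875 -37.3750; -38.4375 -72.8750]
K = S⁻¹·BᵀPA = [0.5241 -0.3933; -1.0326 -1.2774]
A−BK = [-0.7216 -0.5579; -0.2791 -0.1448]
AᵀP(A−BK) = [5.6168 5.4604; 5.4604 6.4573]
P' = Q + AᵀP(A−BK) = [8.8668 3.4604; 3.4604 10.4573]
tr(P') = 19.3241

0.5241 -0.3933 -1.0326 -1.2774


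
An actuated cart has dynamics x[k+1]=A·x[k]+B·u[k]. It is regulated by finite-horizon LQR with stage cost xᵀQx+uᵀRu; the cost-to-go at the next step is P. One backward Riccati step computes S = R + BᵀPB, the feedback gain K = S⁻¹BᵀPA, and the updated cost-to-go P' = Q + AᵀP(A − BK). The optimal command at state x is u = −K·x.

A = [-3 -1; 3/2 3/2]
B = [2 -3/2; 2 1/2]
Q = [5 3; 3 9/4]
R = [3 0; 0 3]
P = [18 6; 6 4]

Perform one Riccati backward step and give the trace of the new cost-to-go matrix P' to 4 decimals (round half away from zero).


BᵀP = [48.0000 20.0000; -24.0000 -7.0000]
S = R + BᵀPB = [3 0; 0 3] + [136.0000 -62.0000; -62.0000 32.5000] = [139.0000 -62.0000; -62.0000 35.5000]
BᵀPA = [-114.0000 -18.0000; 61.5000 13.5000]
K = S⁻¹·BᵀPA = [-0.2146 0.1816; 1.3576 0.6974]
A−BK = [-0.5344 -0.3171; 1.2503 0.7882]
AᵀP(A−BK) = [9.0433 4.8095; 4.8095 2.8535]
P' = Q + AᵀP(A−BK) = [14.0433 7.8095; 7.8095 5.1035]
tr(P') = 19.1468

19.1468


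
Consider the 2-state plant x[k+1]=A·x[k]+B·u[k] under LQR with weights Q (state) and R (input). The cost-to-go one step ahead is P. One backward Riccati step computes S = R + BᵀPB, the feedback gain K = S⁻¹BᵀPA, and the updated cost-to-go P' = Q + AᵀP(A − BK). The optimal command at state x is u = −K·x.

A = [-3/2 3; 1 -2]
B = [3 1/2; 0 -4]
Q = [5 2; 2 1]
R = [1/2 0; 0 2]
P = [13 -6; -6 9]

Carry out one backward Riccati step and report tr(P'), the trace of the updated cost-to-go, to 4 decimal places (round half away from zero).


7.1429

BᵀP = [39.0000 -18.0000; 30.5000 -39.0000]
S = R + BᵀPB = [1/2 0; 0 2] + [117.0000 91.5000; 91.5000 171.2500] = [117.5000 91.5000; 91.5000 173.2500]
BᵀPA = [-76.5000 153.0000; -84.7500 169.5000]
K = S⁻¹·BᵀPA = [-0.4588 0.9177; -0.2468 0.4937]
A−BK = [-0.0001 0.0001; 0.0126 -0.0252]
AᵀP(A−BK) = [0.2286 -0.4571; -0.4571 0.9143]
P' = Q + AᵀP(A−BK) = [5.2286 1.5429; 1.5429 1.9143]
tr(P') = 7.1429


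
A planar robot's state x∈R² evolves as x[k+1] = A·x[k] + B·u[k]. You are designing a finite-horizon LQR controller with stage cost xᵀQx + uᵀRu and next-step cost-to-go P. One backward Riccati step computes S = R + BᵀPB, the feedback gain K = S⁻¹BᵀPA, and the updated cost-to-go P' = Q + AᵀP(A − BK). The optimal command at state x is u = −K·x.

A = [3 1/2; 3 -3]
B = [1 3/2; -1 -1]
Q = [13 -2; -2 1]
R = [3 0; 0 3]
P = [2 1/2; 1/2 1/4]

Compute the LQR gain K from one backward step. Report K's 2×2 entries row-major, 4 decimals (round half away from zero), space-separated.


BᵀP = [1.5000 0.2500; 2.5000 0.5000]
S = R + BᵀPB = [3 0; 0 3] + [1.2500 2.0000; 2.0000 3.2500] = [4.2500 2.0000; 2.0000 6.2500]
BᵀPA = [5.2500 0.0000; 9.0000 -0.2500]
K = S⁻¹·BᵀPA = [0.6565 0.0222; 1.2299 -0.0471]
A−BK = [0.4986 0.5485; 4.8864 -3.0249]
AᵀP(A−BK) = [14.7341 -2.6925; -2.6925 1.2382]
P' = Q + AᵀP(A−BK) = [27.7341 -4.6925; -4.6925 2.2382]
tr(P') = 29.9723

0.6565 0.0222 1.2299 -0.0471


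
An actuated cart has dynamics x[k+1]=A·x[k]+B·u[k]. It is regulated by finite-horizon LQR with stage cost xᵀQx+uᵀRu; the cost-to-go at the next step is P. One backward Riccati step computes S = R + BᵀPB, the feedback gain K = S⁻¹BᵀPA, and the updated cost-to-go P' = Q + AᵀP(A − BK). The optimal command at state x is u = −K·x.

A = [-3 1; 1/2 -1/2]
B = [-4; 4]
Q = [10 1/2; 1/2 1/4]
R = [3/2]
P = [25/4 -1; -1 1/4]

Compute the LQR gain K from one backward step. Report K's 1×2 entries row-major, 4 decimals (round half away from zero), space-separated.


0.6509 -0.2291

BᵀP = [-29.0000 5.0000]
S = R + BᵀPB = [3/2] + [136.0000] = [137.5000]
BᵀPA = [89.5000 -31.5000]
K = S⁻¹·BᵀPA = [0.6509 -0.2291]
A−BK = [-0.3964 0.0836; -2.1036 0.4164]
AᵀP(A−BK) = [1.0561 -0.3089; -0.3089 0.0961]
P' = Q + AᵀP(A−BK) = [11.0561 0.1911; 0.1911 0.3461]
tr(P') = 11.4023


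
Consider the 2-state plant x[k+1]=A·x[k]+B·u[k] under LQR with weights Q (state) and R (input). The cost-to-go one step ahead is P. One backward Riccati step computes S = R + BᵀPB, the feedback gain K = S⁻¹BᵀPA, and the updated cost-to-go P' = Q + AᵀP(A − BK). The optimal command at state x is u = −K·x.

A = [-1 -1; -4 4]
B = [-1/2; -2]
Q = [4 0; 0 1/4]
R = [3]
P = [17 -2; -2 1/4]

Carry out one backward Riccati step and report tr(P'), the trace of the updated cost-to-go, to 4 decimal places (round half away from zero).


BᵀP = [-4.5000 0.5000]
S = R + BᵀPB = [3] + [1.2500] = [4.2500]
BᵀPA = [2.5000 6.5000]
K = S⁻¹·BᵀPA = [0.5882 1.5294]
A−BK = [-0.7059 -0.2353; -2.8235 7.0588]
AᵀP(A−BK) = [3.5294 9.1765; 9.1765 27.0588]
P' = Q + AᵀP(A−BK) = [7.5294 9.1765; 9.1765 27.3088]
tr(P') = 34.8382

34.8382


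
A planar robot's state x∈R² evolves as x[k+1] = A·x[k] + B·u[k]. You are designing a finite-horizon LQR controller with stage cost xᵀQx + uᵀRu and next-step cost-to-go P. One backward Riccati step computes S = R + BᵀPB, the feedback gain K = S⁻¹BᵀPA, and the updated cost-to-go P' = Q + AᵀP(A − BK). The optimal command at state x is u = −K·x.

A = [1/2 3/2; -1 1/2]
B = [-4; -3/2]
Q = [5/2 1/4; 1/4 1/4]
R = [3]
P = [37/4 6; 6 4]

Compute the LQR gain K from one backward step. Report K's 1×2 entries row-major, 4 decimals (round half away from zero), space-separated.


0.0302 -0.3621

BᵀP = [-46.0000 -30.0000]
S = R + BᵀPB = [3] + [229.0000] = [232.0000]
BᵀPA = [7.0000 -84.0000]
K = S⁻¹·BᵀPA = [0.0302 -0.3621]
A−BK = [0.6207 0.0517; -0.9547 -0.0431]
AᵀP(A−BK) = [0.1013 -0.0280; -0.0280 0.3987]
P' = Q + AᵀP(A−BK) = [2.6013 0.2220; 0.2220 0.6487]
tr(P') = 3.2500


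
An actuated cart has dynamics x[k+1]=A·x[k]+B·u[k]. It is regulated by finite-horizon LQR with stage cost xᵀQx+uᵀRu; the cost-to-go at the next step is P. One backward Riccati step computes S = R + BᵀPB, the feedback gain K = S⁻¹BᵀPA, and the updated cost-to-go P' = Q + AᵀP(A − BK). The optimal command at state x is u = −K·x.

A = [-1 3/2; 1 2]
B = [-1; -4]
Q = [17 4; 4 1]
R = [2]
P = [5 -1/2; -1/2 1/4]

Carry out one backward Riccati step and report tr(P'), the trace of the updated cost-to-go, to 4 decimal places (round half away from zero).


28.2857

BᵀP = [-3.0000 -0.5000]
S = R + BᵀPB = [2] + [5.0000] = [7.0000]
BᵀPA = [2.5000 -5.5000]
K = S⁻¹·BᵀPA = [0.3571 -0.7857]
A−BK = [-0.6429 0.7143; 2.4286 -1.1429]
AᵀP(A−BK) = [5.3571 -4.7857; -4.7857 4.9286]
P' = Q + AᵀP(A−BK) = [22.3571 -0.7857; -0.7857 5.9286]
tr(P') = 28.2857


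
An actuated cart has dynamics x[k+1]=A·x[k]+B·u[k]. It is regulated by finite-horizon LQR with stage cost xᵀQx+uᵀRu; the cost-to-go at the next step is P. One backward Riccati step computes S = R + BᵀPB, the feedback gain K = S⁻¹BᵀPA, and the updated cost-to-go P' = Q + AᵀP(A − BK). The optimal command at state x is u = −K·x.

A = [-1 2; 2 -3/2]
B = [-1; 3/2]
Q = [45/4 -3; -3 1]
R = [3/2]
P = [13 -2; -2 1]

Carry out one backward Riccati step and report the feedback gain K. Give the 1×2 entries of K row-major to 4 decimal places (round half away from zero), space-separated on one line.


1.0110 -1.6374

BᵀP = [-16.0000 3.5000]
S = R + BᵀPB = [3/2] + [21.2500] = [22.7500]
BᵀPA = [23.0000 -37.2500]
K = S⁻¹·BᵀPA = [1.0110 -1.6374]
A−BK = [0.0110 0.3626; 0.4835 0.9560]
AᵀP(A−BK) = [1.7473 -2.3407; -2.3407 5.2582]
P' = Q + AᵀP(A−BK) = [12.9973 -5.3407; -5.3407 6.2582]
tr(P') = 19.2555


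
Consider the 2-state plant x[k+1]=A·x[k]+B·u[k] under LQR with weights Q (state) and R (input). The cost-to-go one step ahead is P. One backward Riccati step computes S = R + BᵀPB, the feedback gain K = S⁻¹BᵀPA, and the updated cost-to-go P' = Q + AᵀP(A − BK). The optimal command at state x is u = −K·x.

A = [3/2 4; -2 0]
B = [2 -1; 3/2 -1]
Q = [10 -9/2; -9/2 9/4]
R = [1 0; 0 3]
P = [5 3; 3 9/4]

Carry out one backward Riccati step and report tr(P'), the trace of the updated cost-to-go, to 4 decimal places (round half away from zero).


17.8458

BᵀP = [14.5000 9.3750; -8.0000 -5.2500]
S = R + BᵀPB = [1 0; 0 3] + [43.0625 -23.8750; -23.8750 13.2500] = [44.0625 -23.8750; -23.8750 16.2500]
BᵀPA = [3.0000 58.0000; -1.5000 -32.0000]
K = S⁻¹·BᵀPA = [0.0886 1.2226; 0.0379 -0.1729]
A−BK = [1.3607 1.3818; -2.0950 -2.0068]
AᵀP(A−BK) = [2.0410 2.0728; 2.0728 3.5548]
P' = Q + AᵀP(A−BK) = [12.0410 -2.4272; -2.4272 5.8048]
tr(P') = 17.8458


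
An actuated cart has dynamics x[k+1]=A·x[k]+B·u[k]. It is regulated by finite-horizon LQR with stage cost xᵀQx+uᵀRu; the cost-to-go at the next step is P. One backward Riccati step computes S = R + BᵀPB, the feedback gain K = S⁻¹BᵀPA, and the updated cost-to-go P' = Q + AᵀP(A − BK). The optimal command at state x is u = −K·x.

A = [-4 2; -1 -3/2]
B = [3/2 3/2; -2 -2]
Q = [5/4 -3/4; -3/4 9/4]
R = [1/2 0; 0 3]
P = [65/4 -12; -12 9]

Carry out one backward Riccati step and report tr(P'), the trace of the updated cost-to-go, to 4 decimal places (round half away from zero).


5.9242

BᵀP = [48.3750 -36.0000; 48.3750 -36.0000]
S = R + BᵀPB = [1/2 0; 0 3] + [144.5625 144.5625; 144.5625 144.5625] = [145.0625 144.5625; 144.5625 147.5625]
BᵀPA = [-157.5000 150.7500; -157.5000 150.7500]
K = S⁻¹·BᵀPA = [-0.9311 0.8912; -0.1552 0.1485]
A−BK = [-2.3706 0.4404; -3.1725 0.5794]
AᵀP(A−BK) = [1.9119 -0.7442; -0.7442 0.5123]
P' = Q + AᵀP(A−BK) = [3.1619 -1.4942; -1.4942 2.7623]
tr(P') = 5.9242


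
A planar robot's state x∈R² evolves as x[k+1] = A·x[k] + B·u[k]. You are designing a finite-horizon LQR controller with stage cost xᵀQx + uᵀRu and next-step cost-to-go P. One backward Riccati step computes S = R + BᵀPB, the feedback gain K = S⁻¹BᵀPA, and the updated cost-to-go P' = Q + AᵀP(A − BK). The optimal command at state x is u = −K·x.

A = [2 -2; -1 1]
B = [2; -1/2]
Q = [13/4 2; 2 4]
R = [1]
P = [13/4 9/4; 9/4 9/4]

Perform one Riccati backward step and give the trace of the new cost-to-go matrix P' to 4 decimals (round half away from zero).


8.9394

BᵀP = [5.3750 3.3750]
S = R + BᵀPB = [1] + [9.0625] = [10.0625]
BᵀPA = [7.3750 -7.3750]
K = S⁻¹·BᵀPA = [0.7329 -0.7329]
A−BK = [0.5342 -0.5342; -0.6335 0.6335]
AᵀP(A−BK) = [0.8447 -0.8447; -0.8447 0.8447]
P' = Q + AᵀP(A−BK) = [4.0947 1.1553; 1.1553 4.8447]
tr(P') = 8.9394


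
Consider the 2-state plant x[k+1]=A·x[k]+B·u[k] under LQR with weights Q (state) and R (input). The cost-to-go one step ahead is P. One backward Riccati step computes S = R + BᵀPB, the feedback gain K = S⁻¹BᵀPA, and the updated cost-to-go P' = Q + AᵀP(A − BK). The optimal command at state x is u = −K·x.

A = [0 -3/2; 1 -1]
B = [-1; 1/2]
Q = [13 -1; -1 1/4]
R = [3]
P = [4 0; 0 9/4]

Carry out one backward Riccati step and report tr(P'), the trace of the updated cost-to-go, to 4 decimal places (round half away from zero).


23.4401

BᵀP = [-4.0000 1.1250]
S = R + BᵀPB = [3] + [4.5625] = [7.5625]
BᵀPA = [1.1250 4.8750]
K = S⁻¹·BᵀPA = [0.1488 0.6446]
A−BK = [0.1488 -0.8554; 0.9256 -1.3223]
AᵀP(A−BK) = [2.0826 -2.9752; -2.9752 8.1074]
P' = Q + AᵀP(A−BK) = [15.0826 -3.9752; -3.9752 8.3574]
tr(P') = 23.4401


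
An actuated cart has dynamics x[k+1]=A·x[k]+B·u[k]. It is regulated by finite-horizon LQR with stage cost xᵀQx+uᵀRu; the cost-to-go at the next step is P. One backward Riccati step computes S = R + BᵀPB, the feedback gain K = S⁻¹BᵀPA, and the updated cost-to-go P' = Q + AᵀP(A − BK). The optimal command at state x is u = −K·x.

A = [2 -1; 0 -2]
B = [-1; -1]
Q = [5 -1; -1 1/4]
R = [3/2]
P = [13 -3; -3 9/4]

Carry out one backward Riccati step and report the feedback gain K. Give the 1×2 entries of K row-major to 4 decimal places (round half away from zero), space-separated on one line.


BᵀP = [-10.0000 0.7500]
S = R + BᵀPB = [3/2] + [9.2500] = [10.7500]
BᵀPA = [-20.0000 8.5000]
K = S⁻¹·BᵀPA = [-1.8605 0.7907]
A−BK = [0.1395 -0.2093; -1.8605 -1.2093]
AᵀP(A−BK) = [14.7907 1.8140; 1.8140 3.2791]
P' = Q + AᵀP(A−BK) = [19.7907 0.8140; 0.8140 3.5291]
tr(P') = 23.3198

-1.8605 0.7907


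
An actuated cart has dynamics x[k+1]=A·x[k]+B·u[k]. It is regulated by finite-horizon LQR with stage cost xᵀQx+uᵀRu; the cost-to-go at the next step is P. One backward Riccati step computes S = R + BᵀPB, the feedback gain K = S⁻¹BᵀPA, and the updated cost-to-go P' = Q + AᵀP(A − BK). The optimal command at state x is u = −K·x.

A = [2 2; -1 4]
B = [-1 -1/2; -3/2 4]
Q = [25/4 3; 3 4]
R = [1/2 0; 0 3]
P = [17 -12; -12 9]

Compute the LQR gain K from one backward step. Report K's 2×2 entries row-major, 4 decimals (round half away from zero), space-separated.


-1.0120 -1.4342 -0.8109 0.2292

BᵀP = [1.0000 -1.5000; -56.5000 42.0000]
S = R + BᵀPB = [1/2 0; 0 3] + [1.2500 -6.5000; -6.5000 196.2500] = [1.7500 -6.5000; -6.5000 199.2500]
BᵀPA = [3.5000 -4.0000; -155.0000 55.0000]
K = S⁻¹·BᵀPA = [-1.0120 -1.4342; -0.8109 0.2292]
A−BK = [0.5825 0.6804; 0.7257 0.9317]
AᵀP(A−BK) = [2.8476 0.5531; 0.5531 1.6545]
P' = Q + AᵀP(A−BK) = [9.0976 3.5531; 3.5531 5.6545]
tr(P') = 14.7521


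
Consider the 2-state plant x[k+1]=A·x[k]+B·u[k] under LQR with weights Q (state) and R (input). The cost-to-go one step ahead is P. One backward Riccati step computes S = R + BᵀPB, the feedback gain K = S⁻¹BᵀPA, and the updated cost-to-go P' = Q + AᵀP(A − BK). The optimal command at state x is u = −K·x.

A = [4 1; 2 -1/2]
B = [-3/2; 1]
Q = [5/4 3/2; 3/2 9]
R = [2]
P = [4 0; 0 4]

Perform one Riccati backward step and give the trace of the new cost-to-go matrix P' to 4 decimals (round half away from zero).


BᵀP = [-6.0000 4.0000]
S = R + BᵀPB = [2] + [13.0000] = [15.0000]
BᵀPA = [-16.0000 -8.0000]
K = S⁻¹·BᵀPA = [-1.0667 -0.5333]
A−BK = [2.4000 0.2000; 3.0667 0.0333]
AᵀP(A−BK) = [62.9333 3.4667; 3.4667 0.7333]
P' = Q + AᵀP(A−BK) = [64.1833 4.9667; 4.9667 9.7333]
tr(P') = 73.9167

73.9167


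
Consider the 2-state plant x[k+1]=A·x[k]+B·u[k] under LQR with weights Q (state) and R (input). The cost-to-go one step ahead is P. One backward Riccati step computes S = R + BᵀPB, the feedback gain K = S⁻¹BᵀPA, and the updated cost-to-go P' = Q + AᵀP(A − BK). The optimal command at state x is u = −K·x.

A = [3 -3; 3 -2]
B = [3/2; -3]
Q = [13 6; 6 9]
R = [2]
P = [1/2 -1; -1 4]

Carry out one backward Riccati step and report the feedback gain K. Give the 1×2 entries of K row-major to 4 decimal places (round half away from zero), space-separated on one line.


-0.6078 0.3273

BᵀP = [3.7500 -13.5000]
S = R + BᵀPB = [2] + [46.1250] = [48.1250]
BᵀPA = [-29.2500 15.7500]
K = S⁻¹·BᵀPA = [-0.6078 0.3273]
A−BK = [3.9117 -3.4909; 1.1766 -1.0182]
AᵀP(A−BK) = [4.7221 -3.9273; -3.9273 3.3455]
P' = Q + AᵀP(A−BK) = [17.7221 2.0727; 2.0727 12.3455]
tr(P') = 30.0675


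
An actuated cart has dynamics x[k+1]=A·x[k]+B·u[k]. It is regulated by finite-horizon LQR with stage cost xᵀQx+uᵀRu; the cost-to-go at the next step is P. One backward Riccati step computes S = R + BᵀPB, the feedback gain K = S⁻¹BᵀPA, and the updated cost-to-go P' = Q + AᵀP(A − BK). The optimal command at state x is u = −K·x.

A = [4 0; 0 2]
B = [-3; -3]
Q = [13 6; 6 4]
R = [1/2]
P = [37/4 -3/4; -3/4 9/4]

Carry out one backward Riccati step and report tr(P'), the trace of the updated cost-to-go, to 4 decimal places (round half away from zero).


BᵀP = [-25.5000 -4.5000]
S = R + BᵀPB = [1/2] + [90.0000] = [90.5000]
BᵀPA = [-102.0000 -9.0000]
K = S⁻¹·BᵀPA = [-1.1271 -0.0994]
A−BK = [0.6188 -0.2983; -3.3812 1.7017]
AᵀP(A−BK) = [33.0387 -16.1436; -16.1436 8.1050]
P' = Q + AᵀP(A−BK) = [46.0387 -10.1436; -10.1436 12.1050]
tr(P') = 58.1436

58.1436


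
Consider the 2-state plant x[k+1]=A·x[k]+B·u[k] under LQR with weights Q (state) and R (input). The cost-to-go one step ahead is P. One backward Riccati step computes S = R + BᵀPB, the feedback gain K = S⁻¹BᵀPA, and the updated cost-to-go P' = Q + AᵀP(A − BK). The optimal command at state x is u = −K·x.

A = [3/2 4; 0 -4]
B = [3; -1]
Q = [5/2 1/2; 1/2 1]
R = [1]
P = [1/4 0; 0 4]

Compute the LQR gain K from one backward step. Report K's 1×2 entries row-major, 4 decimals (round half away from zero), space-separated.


BᵀP = [0.7500 -4.0000]
S = R + BᵀPB = [1] + [6.2500] = [7.2500]
BᵀPA = [1.1250 19.0000]
K = S⁻¹·BᵀPA = [0.1552 2.6207]
A−BK = [1.0345 -3.8621; 0.1552 -1.3793]
AᵀP(A−BK) = [0.3879 -1.4483; -1.4483 18.2069]
P' = Q + AᵀP(A−BK) = [2.8879 -0.9483; -0.9483 19.2069]
tr(P') = 22.0948

0.1552 2.6207


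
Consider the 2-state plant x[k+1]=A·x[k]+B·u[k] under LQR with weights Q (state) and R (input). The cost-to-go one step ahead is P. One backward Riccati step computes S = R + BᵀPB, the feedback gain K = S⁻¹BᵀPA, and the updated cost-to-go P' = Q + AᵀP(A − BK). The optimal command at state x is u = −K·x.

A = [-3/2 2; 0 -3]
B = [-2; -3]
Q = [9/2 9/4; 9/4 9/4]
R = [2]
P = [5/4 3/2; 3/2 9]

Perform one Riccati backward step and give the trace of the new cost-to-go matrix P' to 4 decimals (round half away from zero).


BᵀP = [-7.0000 -30.0000]
S = R + BᵀPB = [2] + [104.0000] = [106.0000]
BᵀPA = [10.5000 76.0000]
K = S⁻¹·BᵀPA = [0.0991 0.7170]
A−BK = [-1.3019 3.4340; 0.2972 -0.8491]
AᵀP(A−BK) = [1.7724 -4.5283; -4.5283 13.5094]
P' = Q + AᵀP(A−BK) = [6.2724 -2.2783; -2.2783 15.7594]
tr(P') = 22.0318

22.0318


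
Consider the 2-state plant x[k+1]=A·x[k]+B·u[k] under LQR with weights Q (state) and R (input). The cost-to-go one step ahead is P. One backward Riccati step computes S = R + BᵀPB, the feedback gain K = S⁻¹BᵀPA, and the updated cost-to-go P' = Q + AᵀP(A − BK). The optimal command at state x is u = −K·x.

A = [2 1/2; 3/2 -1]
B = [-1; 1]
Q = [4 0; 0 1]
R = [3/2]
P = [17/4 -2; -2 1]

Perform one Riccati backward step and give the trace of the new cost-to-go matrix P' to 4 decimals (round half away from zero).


6.8692

BᵀP = [-6.2500 3.0000]
S = R + BᵀPB = [3/2] + [9.2500] = [10.7500]
BᵀPA = [-8.0000 -6.1250]
K = S⁻¹·BᵀPA = [-0.7442 -0.5698]
A−BK = [1.2558 -0.0698; 2.2442 -0.4302]
AᵀP(A−BK) = [1.2965 0.6919; 0.6919 0.5727]
P' = Q + AᵀP(A−BK) = [5.2965 0.6919; 0.6919 1.5727]
tr(P') = 6.8692


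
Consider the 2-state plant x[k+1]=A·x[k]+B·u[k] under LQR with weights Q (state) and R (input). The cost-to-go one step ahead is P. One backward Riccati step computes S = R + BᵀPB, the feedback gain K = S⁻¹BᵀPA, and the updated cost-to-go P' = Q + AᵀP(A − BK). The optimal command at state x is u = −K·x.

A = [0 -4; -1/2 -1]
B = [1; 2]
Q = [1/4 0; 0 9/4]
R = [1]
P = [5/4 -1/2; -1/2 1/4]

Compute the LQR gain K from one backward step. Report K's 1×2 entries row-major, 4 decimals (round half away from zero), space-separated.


0.0000 -0.8000

BᵀP = [0.2500 0.0000]
S = R + BᵀPB = [1] + [0.2500] = [1.2500]
BᵀPA = [0.0000 -1.0000]
K = S⁻¹·BᵀPA = [0.0000 -0.8000]
A−BK = [0.0000 -3.2000; -0.5000 0.6000]
AᵀP(A−BK) = [0.0625 -0.8750; -0.8750 15.4500]
P' = Q + AᵀP(A−BK) = [0.3125 -0.8750; -0.8750 17.7000]
tr(P') = 18.0125


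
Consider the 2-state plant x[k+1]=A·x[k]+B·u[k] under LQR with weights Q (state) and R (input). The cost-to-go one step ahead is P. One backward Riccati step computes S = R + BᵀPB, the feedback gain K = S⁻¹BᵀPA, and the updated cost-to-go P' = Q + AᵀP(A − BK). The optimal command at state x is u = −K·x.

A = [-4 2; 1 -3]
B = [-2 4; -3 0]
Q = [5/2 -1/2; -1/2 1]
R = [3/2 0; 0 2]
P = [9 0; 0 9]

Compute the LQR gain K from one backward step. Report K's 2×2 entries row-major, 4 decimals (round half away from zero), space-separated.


BᵀP = [-18.0000 -27.0000; 36.0000 0.0000]
S = R + BᵀPB = [3/2 0; 0 2] + [117.0000 -72.0000; -72.0000 144.0000] = [118.5000 -72.0000; -72.0000 146.0000]
BᵀPA = [45.0000 45.0000; -144.0000 72.0000]
K = S⁻¹·BᵀPA = [-0.3134 0.9700; -1.1409 0.9715]
A−BK = [-0.0634 0.0540; 0.0597 -0.0899]
AᵀP(A−BK) = [2.8188 -2.7519; -2.7519 3.3981]
P' = Q + AᵀP(A−BK) = [5.3188 -3.2519; -3.2519 4.3981]
tr(P') = 9.7169

-0.3134 0.9700 -1.1409 0.9715


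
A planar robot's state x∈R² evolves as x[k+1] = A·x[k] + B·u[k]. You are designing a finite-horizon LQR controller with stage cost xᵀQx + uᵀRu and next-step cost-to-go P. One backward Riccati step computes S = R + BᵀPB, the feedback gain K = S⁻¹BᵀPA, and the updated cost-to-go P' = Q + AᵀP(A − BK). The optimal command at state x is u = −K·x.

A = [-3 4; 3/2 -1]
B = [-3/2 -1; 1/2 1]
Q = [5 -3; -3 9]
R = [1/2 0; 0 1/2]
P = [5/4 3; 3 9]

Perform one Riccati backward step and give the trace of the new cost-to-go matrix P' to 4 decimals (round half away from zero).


17.2500

BᵀP = [-0.3750 0.0000; 1.7500 6.0000]
S = R + BᵀPB = [1/2 0; 0 1/2] + [0.5625 0.3750; 0.3750 4.2500] = [1.0625 0.3750; 0.3750 4.7500]
BᵀPA = [1.1250 -1.5000; 3.7500 1.0000]
K = S⁻¹·BᵀPA = [0.8025 -1.5287; 0.7261 0.3312]
A−BK = [-1.0701 2.0382; 0.3726 -0.5669]
AᵀP(A−BK) = [0.8742 -1.0223; -1.0223 2.3758]
P' = Q + AᵀP(A−BK) = [5.8742 -4.0223; -4.0223 11.3758]
tr(P') = 17.2500


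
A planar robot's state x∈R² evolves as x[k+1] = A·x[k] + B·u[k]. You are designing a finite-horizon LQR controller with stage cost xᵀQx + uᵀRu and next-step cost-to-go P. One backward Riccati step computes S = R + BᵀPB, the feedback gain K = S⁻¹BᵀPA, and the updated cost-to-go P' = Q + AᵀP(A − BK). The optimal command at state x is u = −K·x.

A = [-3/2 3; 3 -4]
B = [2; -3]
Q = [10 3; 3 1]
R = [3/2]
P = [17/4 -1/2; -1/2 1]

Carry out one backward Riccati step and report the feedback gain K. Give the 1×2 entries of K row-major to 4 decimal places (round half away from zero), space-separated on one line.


BᵀP = [10.0000 -4.0000]
S = R + BᵀPB = [3/2] + [32.0000] = [33.5000]
BᵀPA = [-27.0000 46.0000]
K = S⁻¹·BᵀPA = [-0.8060 1.3731]
A−BK = [0.1119 0.2537; 0.5821 0.1194]
AᵀP(A−BK) = [1.3013 -1.5504; -1.5504 3.0858]
P' = Q + AᵀP(A−BK) = [11.3013 1.4496; 1.4496 4.0858]
tr(P') = 15.3871

-0.8060 1.3731


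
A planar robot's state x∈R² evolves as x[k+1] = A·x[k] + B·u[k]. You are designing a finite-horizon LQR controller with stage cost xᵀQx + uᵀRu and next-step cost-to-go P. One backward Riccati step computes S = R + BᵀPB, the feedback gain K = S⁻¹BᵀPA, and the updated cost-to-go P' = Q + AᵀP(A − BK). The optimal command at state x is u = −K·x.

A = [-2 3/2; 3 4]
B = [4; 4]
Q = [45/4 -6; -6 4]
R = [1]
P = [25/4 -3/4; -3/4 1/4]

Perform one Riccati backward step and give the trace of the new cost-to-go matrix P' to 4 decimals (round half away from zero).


BᵀP = [22.0000 -2.0000]
S = R + BᵀPB = [1] + [80.0000] = [81.0000]
BᵀPA = [-50.0000 25.0000]
K = S⁻¹·BᵀPA = [-0.6173 0.3086]
A−BK = [0.4691 0.2654; 5.4691 2.7654]
AᵀP(A−BK) = [5.3858 2.3071; 2.3071 1.3465]
P' = Q + AᵀP(A−BK) = [16.6358 -3.6929; -3.6929 5.3465]
tr(P') = 21.9823

21.9823


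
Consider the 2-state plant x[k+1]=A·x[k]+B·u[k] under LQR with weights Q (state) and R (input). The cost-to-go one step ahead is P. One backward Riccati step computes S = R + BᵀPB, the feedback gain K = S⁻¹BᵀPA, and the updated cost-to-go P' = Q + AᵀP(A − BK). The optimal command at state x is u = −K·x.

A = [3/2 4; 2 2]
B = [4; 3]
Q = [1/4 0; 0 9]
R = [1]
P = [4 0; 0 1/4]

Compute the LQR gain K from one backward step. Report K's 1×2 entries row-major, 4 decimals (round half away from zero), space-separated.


BᵀP = [16.0000 0.7500]
S = R + BᵀPB = [1] + [66.2500] = [67.2500]
BᵀPA = [25.5000 65.5000]
K = S⁻¹·BᵀPA = [0.3792 0.9740]
A−BK = [-0.0167 0.1041; 0.8625 -0.9219]
AᵀP(A−BK) = [0.3309 0.1636; 0.1636 1.2045]
P' = Q + AᵀP(A−BK) = [0.5809 0.1636; 0.1636 10.2045]
tr(P') = 10.7853

0.3792 0.9740


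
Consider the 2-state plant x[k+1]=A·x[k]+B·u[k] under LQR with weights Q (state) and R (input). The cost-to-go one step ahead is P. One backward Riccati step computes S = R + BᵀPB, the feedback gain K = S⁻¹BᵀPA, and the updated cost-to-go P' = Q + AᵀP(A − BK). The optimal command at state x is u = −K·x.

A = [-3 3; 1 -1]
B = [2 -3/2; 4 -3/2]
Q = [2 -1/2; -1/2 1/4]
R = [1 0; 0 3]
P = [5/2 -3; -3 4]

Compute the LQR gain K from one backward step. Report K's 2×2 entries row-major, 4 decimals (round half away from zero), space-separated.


1.2181 -1.2181 0.4198 -0.4198

BᵀP = [-7.0000 10.0000; 0.7500 -1.5000]
S = R + BᵀPB = [1 0; 0 3] + [26.0000 -4.5000; -4.5000 1.1250] = [27.0000 -4.5000; -4.5000 4.1250]
BᵀPA = [31.0000 -31.0000; -3.7500 3.7500]
K = S⁻¹·BᵀPA = [1.2181 -1.2181; 0.4198 -0.4198]
A−BK = [-4.8066 4.8066; -3.2428 3.2428]
AᵀP(A−BK) = [8.3128 -8.3128; -8.3128 8.3128]
P' = Q + AᵀP(A−BK) = [10.3128 -8.8128; -8.8128 8.5628]
tr(P') = 18.8755


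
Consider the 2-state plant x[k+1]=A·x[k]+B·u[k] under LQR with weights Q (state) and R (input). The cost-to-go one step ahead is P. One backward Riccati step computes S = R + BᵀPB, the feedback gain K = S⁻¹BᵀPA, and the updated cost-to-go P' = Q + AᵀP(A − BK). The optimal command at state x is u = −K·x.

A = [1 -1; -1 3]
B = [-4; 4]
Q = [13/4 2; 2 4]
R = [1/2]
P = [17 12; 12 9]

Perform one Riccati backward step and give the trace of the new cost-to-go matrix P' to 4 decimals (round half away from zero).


BᵀP = [-20.0000 -12.0000]
S = R + BᵀPB = [1/2] + [32.0000] = [32.5000]
BᵀPA = [-8.0000 -16.0000]
K = S⁻¹·BᵀPA = [-0.2462 -0.4923]
A−BK = [0.0154 -2.9692; -0.0154 4.9692]
AᵀP(A−BK) = [0.0308 0.0615; 0.0615 18.1231]
P' = Q + AᵀP(A−BK) = [3.2808 2.0615; 2.0615 22.1231]
tr(P') = 25.4038

25.4038


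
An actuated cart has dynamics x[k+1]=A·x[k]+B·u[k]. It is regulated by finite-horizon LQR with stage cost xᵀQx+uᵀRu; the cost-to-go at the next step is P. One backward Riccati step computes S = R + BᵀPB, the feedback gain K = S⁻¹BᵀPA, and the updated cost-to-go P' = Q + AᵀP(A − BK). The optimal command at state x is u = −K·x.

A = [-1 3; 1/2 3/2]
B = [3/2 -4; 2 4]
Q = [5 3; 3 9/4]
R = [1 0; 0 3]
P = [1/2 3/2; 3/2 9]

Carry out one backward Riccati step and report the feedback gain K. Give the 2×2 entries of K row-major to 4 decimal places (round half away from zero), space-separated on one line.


BᵀP = [3.7500 20.2500; 4.0000 30.0000]
S = R + BᵀPB = [1 0; 0 3] + [46.1250 66.0000; 66.0000 104.0000] = [47.1250 66.0000; 66.0000 107.0000]
BᵀPA = [6.3750 41.6250; 11.0000 57.0000]
K = S⁻¹·BᵀPA = [-0.0639 1.0080; 0.1422 -0.0891]
A−BK = [-0.3352 1.1318; 0.0589 -0.1598]
AᵀP(A−BK) = [0.0929 -0.1965; -0.1965 1.3676]
P' = Q + AᵀP(A−BK) = [5.0929 2.8035; 2.8035 3.6176]
tr(P') = 8.7105

-0.0639 1.0080 0.1422 -0.0891


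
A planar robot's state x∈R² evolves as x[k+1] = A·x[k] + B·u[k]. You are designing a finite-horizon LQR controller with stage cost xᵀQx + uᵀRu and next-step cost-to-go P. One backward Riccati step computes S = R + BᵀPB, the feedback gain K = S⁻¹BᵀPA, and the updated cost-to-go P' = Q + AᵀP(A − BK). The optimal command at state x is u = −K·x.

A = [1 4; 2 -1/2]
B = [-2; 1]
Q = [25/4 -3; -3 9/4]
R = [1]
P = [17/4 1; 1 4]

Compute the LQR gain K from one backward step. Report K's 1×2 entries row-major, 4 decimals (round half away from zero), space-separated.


-0.1944 -1.7222

BᵀP = [-7.5000 2.0000]
S = R + BᵀPB = [1] + [17.0000] = [18.0000]
BᵀPA = [-3.5000 -31.0000]
K = S⁻¹·BᵀPA = [-0.1944 -1.7222]
A−BK = [0.6111 0.5556; 2.1944 1.2222]
AᵀP(A−BK) = [23.5694 14.4722; 14.4722 11.6111]
P' = Q + AᵀP(A−BK) = [29.8194 11.4722; 11.4722 13.8611]
tr(P') = 43.6806


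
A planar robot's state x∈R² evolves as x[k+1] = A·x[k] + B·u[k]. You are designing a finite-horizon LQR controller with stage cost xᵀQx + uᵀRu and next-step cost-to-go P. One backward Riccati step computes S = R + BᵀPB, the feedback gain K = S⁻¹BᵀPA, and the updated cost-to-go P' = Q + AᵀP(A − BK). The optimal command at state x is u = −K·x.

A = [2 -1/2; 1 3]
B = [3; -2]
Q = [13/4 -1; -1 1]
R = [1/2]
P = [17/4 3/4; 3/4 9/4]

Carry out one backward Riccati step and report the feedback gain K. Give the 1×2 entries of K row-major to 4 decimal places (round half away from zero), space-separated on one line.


0.5226 -0.3194

BᵀP = [11.2500 -2.2500]
S = R + BᵀPB = [1/2] + [38.2500] = [38.7500]
BᵀPA = [20.2500 -12.3750]
K = S⁻¹·BᵀPA = [0.5226 -0.3194]
A−BK = [0.4323 0.4581; 2.0452 2.3613]
AᵀP(A−BK) = [11.6677 13.0919; 13.0919 15.1105]
P' = Q + AᵀP(A−BK) = [14.9177 12.0919; 12.0919 16.1105]
tr(P') = 31.0282


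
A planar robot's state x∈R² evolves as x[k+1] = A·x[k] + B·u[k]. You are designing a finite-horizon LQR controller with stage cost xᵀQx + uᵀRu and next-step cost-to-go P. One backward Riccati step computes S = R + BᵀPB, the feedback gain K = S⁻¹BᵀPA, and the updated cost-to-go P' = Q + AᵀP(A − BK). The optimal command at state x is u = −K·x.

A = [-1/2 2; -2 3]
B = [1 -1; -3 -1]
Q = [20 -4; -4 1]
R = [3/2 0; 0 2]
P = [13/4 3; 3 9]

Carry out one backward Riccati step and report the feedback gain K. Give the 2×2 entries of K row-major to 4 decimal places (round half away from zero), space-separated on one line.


0.4585 -0.5094 0.6659 -1.6467

BᵀP = [-5.7500 -24.0000; -6.2500 -12.0000]
S = R + BᵀPB = [3/2 0; 0 2] + [66.2500 29.7500; 29.7500 18.2500] = [67.7500 29.7500; 29.7500 20.2500]
BᵀPA = [50.8750 -83.5000; 27.1250 -48.5000]
K = S⁻¹·BᵀPA = [0.4585 -0.5094; 0.6659 -1.6467]
A−BK = [-0.2927 0.8626; 0.0415 -0.1748]
AᵀP(A−BK) = [1.4232 -3.1683; -3.1683 7.6013]
P' = Q + AᵀP(A−BK) = [21.4232 -7.1683; -7.1683 8.6013]
tr(P') = 30.0245


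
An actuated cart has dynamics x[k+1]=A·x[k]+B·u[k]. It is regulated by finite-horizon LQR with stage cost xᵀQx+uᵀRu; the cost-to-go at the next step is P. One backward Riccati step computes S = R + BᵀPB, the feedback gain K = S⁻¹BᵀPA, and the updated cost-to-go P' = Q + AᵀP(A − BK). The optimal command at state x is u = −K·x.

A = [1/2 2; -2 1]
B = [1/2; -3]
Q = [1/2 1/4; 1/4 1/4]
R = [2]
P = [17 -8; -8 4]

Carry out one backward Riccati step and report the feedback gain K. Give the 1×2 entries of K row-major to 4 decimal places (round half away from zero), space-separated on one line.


0.7283 0.7396

BᵀP = [32.5000 -16.0000]
S = R + BᵀPB = [2] + [64.2500] = [66.2500]
BᵀPA = [48.2500 49.0000]
K = S⁻¹·BᵀPA = [0.7283 0.7396]
A−BK = [0.1358 1.6302; 0.1849 3.2189]
AᵀP(A−BK) = [1.1094 1.3132; 1.3132 3.7585]
P' = Q + AᵀP(A−BK) = [1.6094 1.5632; 1.5632 4.0085]
tr(P') = 5.6179


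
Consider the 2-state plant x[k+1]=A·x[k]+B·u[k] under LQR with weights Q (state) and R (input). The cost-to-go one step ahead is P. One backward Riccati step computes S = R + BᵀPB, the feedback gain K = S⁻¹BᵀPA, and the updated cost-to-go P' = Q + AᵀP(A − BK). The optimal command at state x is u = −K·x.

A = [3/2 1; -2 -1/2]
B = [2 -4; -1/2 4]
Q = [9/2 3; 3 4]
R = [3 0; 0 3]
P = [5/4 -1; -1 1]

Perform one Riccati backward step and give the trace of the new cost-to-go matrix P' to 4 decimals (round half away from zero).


BᵀP = [3.0000 -2.5000; -9.0000 8.0000]
S = R + BᵀPB = [3 0; 0 3] + [7.2500 -22.0000; -22.0000 68.0000] = [10.2500 -22.0000; -22.0000 71.0000]
BᵀPA = [9.5000 4.2500; -29.5000 -13.0000]
K = S⁻¹·BᵀPA = [0.1046 0.0646; -0.3831 -0.1631]
A−BK = [-0.2415 0.2185; -0.4154 0.1846]
AᵀP(A−BK) = [0.5179 0.2004; 0.2004 0.1054]
P' = Q + AᵀP(A−BK) = [5.0179 3.2004; 3.2004 4.1054]
tr(P') = 9.1233

9.1233


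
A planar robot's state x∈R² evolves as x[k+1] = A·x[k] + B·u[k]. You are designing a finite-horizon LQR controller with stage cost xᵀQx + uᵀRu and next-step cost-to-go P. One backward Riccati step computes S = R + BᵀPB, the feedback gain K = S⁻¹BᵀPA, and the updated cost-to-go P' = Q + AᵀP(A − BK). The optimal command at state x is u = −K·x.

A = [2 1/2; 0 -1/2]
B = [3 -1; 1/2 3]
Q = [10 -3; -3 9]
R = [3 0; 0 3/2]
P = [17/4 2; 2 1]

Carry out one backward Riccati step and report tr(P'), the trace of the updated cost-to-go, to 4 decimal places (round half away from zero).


BᵀP = [13.7500 6.5000; 1.7500 1.0000]
S = R + BᵀPB = [3 0; 0 3/2] + [44.5000 5.7500; 5.7500 1.2500] = [47.5000 5.7500; 5.7500 2.7500]
BᵀPA = [27.5000 3.6250; 3.5000 0.3750]
K = S⁻¹·BᵀPA = [0.5689 0.0801; 0.0833 -0.0311]
A−BK = [0.3767 0.2287; -0.5343 -0.4468]
AᵀP(A−BK) = [1.0647 0.1566; 0.1566 0.0339]
P' = Q + AᵀP(A−BK) = [11.0647 -2.8434; -2.8434 9.0339]
tr(P') = 20.0986

20.0986


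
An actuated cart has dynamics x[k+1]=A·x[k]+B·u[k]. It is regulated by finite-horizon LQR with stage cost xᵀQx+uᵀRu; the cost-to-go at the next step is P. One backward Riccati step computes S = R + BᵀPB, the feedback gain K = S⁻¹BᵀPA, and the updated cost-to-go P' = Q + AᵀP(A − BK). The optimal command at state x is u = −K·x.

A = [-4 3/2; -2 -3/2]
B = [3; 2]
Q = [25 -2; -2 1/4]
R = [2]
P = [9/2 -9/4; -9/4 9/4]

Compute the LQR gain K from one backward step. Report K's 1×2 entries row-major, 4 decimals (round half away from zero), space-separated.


-1.2857 0.6888

BᵀP = [9.0000 -2.2500]
S = R + BᵀPB = [2] + [22.5000] = [24.5000]
BᵀPA = [-31.5000 16.8750]
K = S⁻¹·BᵀPA = [-1.2857 0.6888]
A−BK = [-0.1429 -0.5663; 0.5714 -2.8776]
AᵀP(A−BK) = [4.5000 -5.3036; -5.3036 13.6894]
P' = Q + AᵀP(A−BK) = [29.5000 -7.3036; -7.3036 13.9394]
tr(P') = 43.4394


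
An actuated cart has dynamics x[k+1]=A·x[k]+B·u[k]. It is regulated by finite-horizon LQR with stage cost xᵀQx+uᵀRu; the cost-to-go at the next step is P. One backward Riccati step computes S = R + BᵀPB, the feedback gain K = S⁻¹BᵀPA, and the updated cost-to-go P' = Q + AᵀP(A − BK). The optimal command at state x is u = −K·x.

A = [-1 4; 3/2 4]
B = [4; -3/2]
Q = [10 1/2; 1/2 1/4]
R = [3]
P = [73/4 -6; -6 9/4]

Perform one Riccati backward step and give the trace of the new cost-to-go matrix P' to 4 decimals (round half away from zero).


18.5408

BᵀP = [82.0000 -27.3750]
S = R + BᵀPB = [3] + [369.0625] = [372.0625]
BᵀPA = [-123.0625 218.5000]
K = S⁻¹·BᵀPA = [-0.3308 0.5873]
A−BK = [0.3230 1.6509; 1.0039 4.8809]
AᵀP(A−BK) = [0.6086 0.7705; 0.7705 7.6822]
P' = Q + AᵀP(A−BK) = [10.6086 1.2705; 1.2705 7.9322]
tr(P') = 18.5408


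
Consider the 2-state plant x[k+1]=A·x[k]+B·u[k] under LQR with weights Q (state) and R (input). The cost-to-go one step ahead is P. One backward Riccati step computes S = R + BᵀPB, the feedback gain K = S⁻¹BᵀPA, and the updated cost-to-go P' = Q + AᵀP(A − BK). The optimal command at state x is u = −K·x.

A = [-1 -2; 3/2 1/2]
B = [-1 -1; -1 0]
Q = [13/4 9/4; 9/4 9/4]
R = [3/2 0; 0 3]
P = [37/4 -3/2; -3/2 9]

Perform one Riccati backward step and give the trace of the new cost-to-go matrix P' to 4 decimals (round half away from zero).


30.8876

BᵀP = [-7.7500 -7.5000; -9.2500 1.5000]
S = R + BᵀPB = [3/2 0; 0 3] + [15.2500 7.7500; 7.7500 9.2500] = [16.7500 7.7500; 7.7500 12.2500]
BᵀPA = [-3.5000 11.7500; 11.5000 19.2500]
K = S⁻¹·BᵀPA = [-0.9096 -0.0362; 1.5142 1.5943]
A−BK = [-0.3953 -0.4419; 0.5904 0.4638]
AᵀP(A−BK) = [13.4031 12.0388; 12.0388 11.9845]
P' = Q + AᵀP(A−BK) = [16.6531 14.2888; 14.2888 14.2345]
tr(P') = 30.8876
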